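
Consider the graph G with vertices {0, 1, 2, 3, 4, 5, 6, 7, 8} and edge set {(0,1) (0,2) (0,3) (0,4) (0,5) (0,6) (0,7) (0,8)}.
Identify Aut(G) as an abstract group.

S_8

Vertex 0 has degree 8 and every other vertex has degree 1, so G is the star K_{1,8} with centre 0. Any automorphism fixes the centre and permutes the 8 leaves freely, so Aut(G) ≅ S_8 of order 8! = 40320.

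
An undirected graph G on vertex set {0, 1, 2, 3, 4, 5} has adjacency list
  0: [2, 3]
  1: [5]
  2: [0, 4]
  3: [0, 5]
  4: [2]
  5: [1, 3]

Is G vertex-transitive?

Automorphisms preserve degree, but G has vertices of degree 1 and vertices of degree 2; no automorphism maps one to the other, so G is not vertex-transitive.

No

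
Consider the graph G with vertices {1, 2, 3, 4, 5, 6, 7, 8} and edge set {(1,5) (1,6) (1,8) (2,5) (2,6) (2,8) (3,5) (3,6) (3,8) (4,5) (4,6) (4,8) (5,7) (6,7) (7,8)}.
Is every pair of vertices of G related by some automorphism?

No

Automorphisms preserve degree, but G has vertices of degree 3 and vertices of degree 5; no automorphism maps one to the other, so G is not vertex-transitive.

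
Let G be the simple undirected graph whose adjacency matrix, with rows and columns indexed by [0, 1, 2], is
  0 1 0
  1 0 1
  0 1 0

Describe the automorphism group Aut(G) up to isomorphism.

The degree sequence is [1, 2, 1]; the two degree-1 vertices 0 and 2 are the ends of a path, so G = P_3. The only nontrivial automorphism of a path is the end-to-end reflection, so Aut(G) ≅ Z_2.

C_2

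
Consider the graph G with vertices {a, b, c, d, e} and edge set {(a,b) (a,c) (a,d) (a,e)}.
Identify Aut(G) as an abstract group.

S_4

Vertex a has degree 4 and every other vertex has degree 1, so G is the star K_{1,4} with centre a. Any automorphism fixes the centre and permutes the 4 leaves freely, so Aut(G) ≅ S_4 of order 4! = 24.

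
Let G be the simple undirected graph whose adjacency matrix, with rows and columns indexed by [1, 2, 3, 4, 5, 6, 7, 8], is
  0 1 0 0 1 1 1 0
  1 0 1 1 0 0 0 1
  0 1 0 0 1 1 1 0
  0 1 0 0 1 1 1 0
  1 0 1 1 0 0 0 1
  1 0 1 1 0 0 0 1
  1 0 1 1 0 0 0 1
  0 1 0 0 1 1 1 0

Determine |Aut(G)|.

G is 4-regular and bipartite with parts {1, 3, 4, 8} and {2, 5, 6, 7} (each part is independent and every cross-pair is an edge), so G = K_{4,4}. Each part can be permuted independently (S_4 × S_4) and the two equal-size parts can also be swapped, giving (S_4 × S_4) ⋊ Z_2 of order 2·(4!)² = 1152.

1152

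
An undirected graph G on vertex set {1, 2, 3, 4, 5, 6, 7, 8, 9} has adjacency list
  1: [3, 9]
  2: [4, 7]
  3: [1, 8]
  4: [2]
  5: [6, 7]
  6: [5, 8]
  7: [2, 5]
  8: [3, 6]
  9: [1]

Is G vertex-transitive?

No

Automorphisms preserve degree, but G has vertices of degree 1 and vertices of degree 2; no automorphism maps one to the other, so G is not vertex-transitive.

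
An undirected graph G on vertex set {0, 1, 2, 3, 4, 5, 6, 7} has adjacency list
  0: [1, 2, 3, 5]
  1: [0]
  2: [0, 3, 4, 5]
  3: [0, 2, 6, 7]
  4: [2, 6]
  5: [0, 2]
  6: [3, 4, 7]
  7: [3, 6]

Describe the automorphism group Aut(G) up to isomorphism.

the trivial group

The degree sequence is [4, 1, 4, 4, 2, 2, 3, 2]. Checking the degree-preserving permutations of the vertex set shows that none except the identity preserves every edge, so Aut(G) is trivial.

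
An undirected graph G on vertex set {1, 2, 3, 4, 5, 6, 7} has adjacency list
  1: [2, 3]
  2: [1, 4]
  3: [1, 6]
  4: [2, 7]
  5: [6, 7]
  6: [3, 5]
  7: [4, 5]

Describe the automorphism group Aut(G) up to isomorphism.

Every vertex has degree 2 and the graph is connected, so G is the 7-cycle C_7. C_7 has 7 rotations and 7 reflections, so Aut(C_7) ≅ D_7 of order 14.

D_7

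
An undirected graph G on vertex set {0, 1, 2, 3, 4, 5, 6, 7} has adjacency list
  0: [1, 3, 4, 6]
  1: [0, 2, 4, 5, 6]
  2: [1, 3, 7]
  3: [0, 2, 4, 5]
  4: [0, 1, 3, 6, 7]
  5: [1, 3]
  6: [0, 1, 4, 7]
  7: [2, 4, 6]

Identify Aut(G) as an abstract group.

{e}

The degree sequence is [4, 5, 3, 4, 5, 2, 4, 3]. Checking the degree-preserving permutations of the vertex set shows that none except the identity preserves every edge, so Aut(G) is trivial.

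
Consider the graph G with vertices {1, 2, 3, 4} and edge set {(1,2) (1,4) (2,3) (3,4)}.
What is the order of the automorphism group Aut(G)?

G is 2-regular and bipartite on 2^2 = 4 vertices with girth 4; it is the hypercube graph Q_2. The symmetry group of the 2-cube is the hyperoctahedral group B_2 = Z_2 ≀ S_2, of order 2^2·2! = 8.

8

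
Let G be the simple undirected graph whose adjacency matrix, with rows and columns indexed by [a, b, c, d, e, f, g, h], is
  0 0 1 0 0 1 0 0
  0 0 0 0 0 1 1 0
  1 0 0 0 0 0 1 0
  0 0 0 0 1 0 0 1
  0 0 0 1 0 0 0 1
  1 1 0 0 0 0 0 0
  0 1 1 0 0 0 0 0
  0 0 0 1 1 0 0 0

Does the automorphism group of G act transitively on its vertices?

No

G has two connected components, {a, b, c, f, g} and {d, e, h}; each is 2-regular, so G = C_5 ⊔ C_3. The orbit of a under Aut(G) is {a, b, c, f, g}, which does not contain d, so G is not vertex-transitive.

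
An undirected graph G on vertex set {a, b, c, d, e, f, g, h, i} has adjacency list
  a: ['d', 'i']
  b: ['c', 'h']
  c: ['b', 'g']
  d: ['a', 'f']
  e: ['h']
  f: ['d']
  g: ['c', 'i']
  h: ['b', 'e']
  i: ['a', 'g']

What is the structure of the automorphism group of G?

C_2

The degree sequence is [2, 2, 2, 2, 1, 1, 2, 2, 2]; the two degree-1 vertices e and f are the ends of a path, so G = P_9. The only nontrivial automorphism of a path is the end-to-end reflection, so Aut(G) ≅ Z_2.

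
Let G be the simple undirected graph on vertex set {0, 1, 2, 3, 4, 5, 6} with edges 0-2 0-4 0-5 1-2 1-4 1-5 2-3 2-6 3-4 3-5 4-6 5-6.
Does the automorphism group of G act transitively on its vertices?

Automorphisms preserve degree, but G has vertices of degree 3 and vertices of degree 4; no automorphism maps one to the other, so G is not vertex-transitive.

No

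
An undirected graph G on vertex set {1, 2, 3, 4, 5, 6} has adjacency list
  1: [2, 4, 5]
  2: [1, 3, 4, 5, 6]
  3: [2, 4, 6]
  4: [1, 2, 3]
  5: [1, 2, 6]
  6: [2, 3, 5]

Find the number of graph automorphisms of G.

Vertex 2 is the unique vertex of degree 5; the remaining 5 vertices each have degree 3 and induce a cycle, so G is the wheel on 6 vertices with hub 2. Every automorphism fixes the hub and acts on the rim 5-cycle, so Aut(G) ≅ Aut(C_5) = D_5 of order 10.

10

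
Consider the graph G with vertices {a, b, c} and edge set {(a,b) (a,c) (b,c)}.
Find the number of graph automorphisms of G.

6

All 3 vertices are pairwise adjacent: G = K_3. Any permutation of the 3 vertices preserves K_3, so Aut(K_3) = S_3 of order 3! = 6.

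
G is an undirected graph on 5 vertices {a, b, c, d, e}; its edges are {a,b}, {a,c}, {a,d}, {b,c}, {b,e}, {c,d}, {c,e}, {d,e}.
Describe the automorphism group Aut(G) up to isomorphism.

Vertex c is the unique vertex of degree 4; the remaining 4 vertices each have degree 3 and induce a cycle, so G is the wheel on 5 vertices with hub c. With the hub fixed, the remaining symmetry is that of the rim cycle C_4, giving the dihedral group D_4.

D_4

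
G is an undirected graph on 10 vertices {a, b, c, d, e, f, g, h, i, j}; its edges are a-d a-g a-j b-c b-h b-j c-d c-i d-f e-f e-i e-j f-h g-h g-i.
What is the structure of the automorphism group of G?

G is 3-regular on 10 vertices with no triangles and no 4-cycles (girth 5): this is the Petersen graph. It is a classical fact that the Petersen graph has automorphism group S_5 (order 120), arising from its description as the Kneser graph K(5,2).

the symmetric group S_5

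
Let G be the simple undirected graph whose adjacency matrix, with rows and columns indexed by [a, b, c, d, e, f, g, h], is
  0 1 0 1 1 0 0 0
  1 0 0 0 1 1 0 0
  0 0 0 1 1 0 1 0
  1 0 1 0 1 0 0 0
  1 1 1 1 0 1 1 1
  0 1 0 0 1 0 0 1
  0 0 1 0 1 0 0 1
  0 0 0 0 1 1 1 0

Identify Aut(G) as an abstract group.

D_7

Vertex e is the unique vertex of degree 7; the remaining 7 vertices each have degree 3 and induce a cycle, so G is the wheel on 8 vertices with hub e. Every automorphism fixes the hub and acts on the rim 7-cycle, so Aut(G) ≅ Aut(C_7) = D_7 of order 14.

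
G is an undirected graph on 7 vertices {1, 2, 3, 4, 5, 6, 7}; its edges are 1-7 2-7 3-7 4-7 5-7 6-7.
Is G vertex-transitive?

No

Vertex 7 is the only vertex of degree 6, so every automorphism fixes it; G is not vertex-transitive.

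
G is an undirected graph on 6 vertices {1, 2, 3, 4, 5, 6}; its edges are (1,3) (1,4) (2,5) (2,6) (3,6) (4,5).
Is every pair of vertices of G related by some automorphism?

Every vertex has degree 2 and the graph is connected, so G is the 6-cycle C_6. C_6 has 6 rotations and 6 reflections, so Aut(C_6) ≅ D_6 of order 12. Under this action every vertex can be carried to every other, so G is vertex-transitive.

Yes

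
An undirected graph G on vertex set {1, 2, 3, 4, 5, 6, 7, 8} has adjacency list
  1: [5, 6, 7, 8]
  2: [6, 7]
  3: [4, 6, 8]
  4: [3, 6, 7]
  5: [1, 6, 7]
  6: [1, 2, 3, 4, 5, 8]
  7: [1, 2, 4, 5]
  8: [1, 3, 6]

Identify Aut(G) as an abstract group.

The degree sequence is [4, 2, 3, 3, 3, 6, 4, 3]. Checking the degree-preserving permutations of the vertex set shows that none except the identity preserves every edge, so Aut(G) is trivial.

1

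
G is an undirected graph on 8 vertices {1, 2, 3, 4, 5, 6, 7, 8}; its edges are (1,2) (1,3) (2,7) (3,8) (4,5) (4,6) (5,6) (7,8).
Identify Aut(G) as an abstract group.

G has two connected components, {1, 2, 3, 7, 8} and {4, 5, 6}; each is 2-regular, so G = C_5 ⊔ C_3. The components are non-isomorphic (different sizes), so Aut(G) = Aut(C_3) × Aut(C_5) = D_3 × D_5 of order 6·10 = 60.

D_3 × D_5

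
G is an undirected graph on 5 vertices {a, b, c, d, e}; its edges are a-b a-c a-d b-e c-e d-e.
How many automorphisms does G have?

12

The vertices split by degree into {a, e} (degree 3) and {b, c, d} (degree 2); every edge runs between the two parts, so G is the complete bipartite graph K_{2,3}. Automorphisms preserve the bipartition setwise (since the parts differ in size) and act as S_3 × S_2 within it; |Aut| = 12.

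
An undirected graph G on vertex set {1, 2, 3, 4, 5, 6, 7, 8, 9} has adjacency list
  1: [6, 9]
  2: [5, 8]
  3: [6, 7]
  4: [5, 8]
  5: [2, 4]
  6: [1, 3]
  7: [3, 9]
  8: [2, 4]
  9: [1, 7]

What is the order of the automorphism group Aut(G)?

80

G has two connected components, {1, 3, 6, 7, 9} and {2, 4, 5, 8}; each is 2-regular, so G = C_5 ⊔ C_4. The components are non-isomorphic (different sizes), so Aut(G) = Aut(C_5) × Aut(C_4) = D_5 × D_4 of order 10·8 = 80.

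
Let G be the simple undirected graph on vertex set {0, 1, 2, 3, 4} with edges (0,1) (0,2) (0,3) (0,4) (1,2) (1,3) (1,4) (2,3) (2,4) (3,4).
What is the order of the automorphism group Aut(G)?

120

Every vertex has degree 4, so G is the complete graph K_5. Every bijection on the vertex set is an automorphism of K_5; hence Aut(K_5) ≅ S_5, order 120.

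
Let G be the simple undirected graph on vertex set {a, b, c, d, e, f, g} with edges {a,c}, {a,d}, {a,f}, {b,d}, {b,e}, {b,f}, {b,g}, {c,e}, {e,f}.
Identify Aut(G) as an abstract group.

Degrees alone do not determine every vertex (e.g. a and e both have degree 3), but their neighbour-degree multisets differ: N(a) has degrees [2, 2, 3] while N(e) has degrees [2, 3, 4]. Repeating this refinement separates all vertices, so the only automorphism is the identity.

1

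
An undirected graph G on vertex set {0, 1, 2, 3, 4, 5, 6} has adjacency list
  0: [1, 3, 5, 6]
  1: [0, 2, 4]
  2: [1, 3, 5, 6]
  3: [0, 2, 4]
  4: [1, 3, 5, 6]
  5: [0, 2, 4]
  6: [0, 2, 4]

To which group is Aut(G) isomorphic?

The vertices split by degree into {0, 2, 4} (degree 4) and {1, 3, 5, 6} (degree 3); every edge runs between the two parts, so G is the complete bipartite graph K_{3,4}. Automorphisms preserve the bipartition setwise (since the parts differ in size) and act as S_4 × S_3 within it; |Aut| = 144.

S_4 × S_3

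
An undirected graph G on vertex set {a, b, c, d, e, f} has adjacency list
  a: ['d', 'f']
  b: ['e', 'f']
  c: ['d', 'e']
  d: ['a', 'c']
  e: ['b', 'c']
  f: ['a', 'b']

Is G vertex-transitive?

G is 2-regular and connected on 6 vertices, i.e. the cycle C_6. The automorphisms of the 6-cycle are exactly the symmetries of a regular 6-gon: the dihedral group D_6, |D_6| = 12. Under this action every vertex can be carried to every other, so G is vertex-transitive.

Yes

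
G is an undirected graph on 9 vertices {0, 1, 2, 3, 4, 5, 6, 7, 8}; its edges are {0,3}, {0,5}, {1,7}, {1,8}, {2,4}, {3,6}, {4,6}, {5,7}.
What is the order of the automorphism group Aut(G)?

The degree sequence is [2, 2, 1, 2, 2, 2, 2, 2, 1]; the two degree-1 vertices 2 and 8 are the ends of a path, so G = P_9. The only nontrivial automorphism of a path is the end-to-end reflection, so Aut(G) ≅ Z_2.

2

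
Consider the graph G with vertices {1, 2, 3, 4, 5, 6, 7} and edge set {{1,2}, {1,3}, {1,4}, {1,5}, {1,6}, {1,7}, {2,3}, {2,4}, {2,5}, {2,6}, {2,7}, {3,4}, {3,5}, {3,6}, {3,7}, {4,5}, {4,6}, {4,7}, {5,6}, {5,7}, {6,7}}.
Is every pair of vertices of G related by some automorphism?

All 7 vertices are pairwise adjacent: G = K_7. Every bijection on the vertex set is an automorphism of K_7; hence Aut(K_7) ≅ S_7, order 5040. This group acts transitively on the 7 vertices.

Yes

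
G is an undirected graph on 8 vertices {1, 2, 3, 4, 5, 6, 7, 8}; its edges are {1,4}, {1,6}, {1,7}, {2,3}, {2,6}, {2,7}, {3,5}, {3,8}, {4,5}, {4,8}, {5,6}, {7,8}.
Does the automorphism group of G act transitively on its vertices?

G is 3-regular and bipartite on 2^3 = 8 vertices with girth 4; it is the hypercube graph Q_3. Aut(Q_3) consists of the signed permutations of the 3 coordinate axes: 3! permutations times 2^3 sign flips, so |Aut| = 2^3·3! = 48. This group acts transitively on the 8 vertices.

Yes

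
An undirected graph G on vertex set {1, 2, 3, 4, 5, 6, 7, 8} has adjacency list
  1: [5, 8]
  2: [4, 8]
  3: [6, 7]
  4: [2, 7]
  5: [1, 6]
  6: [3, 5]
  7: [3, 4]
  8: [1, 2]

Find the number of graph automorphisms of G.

Every vertex has degree 2 and the graph is connected, so G is the 8-cycle C_8. C_8 has 8 rotations and 8 reflections, so Aut(C_8) ≅ D_8 of order 16.

16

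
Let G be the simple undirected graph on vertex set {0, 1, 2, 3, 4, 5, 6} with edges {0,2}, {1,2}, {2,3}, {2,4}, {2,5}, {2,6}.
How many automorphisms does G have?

Vertex 2 has degree 6 and every other vertex has degree 1, so G is the star K_{1,6} with centre 2. The 6 leaves are pairwise interchangeable while the centre is fixed, giving Aut(G) = S_6.

720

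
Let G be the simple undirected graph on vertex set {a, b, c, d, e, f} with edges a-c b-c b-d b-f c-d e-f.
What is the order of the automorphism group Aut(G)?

Degrees alone do not determine every vertex (e.g. a and e both have degree 1), but their neighbour-degree multisets differ: N(a) has degrees [3] while N(e) has degrees [2]. Repeating this refinement separates all vertices, so the only automorphism is the identity.

1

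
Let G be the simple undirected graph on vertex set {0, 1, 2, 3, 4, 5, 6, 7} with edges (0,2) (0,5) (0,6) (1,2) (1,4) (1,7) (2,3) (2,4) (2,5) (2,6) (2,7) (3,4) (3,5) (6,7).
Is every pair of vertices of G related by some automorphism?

No

Vertex 2 is the only vertex of degree 7, so every automorphism fixes it; G is not vertex-transitive.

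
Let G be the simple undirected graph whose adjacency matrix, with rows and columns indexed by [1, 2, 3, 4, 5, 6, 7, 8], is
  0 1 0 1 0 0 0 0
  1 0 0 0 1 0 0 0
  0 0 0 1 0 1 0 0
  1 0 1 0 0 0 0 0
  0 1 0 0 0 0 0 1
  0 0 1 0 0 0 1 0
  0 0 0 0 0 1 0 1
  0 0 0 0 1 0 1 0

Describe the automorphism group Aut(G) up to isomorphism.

G is 2-regular and connected on 8 vertices, i.e. the cycle C_8. The automorphisms of the 8-cycle are exactly the symmetries of a regular 8-gon: the dihedral group D_8, |D_8| = 16.

the dihedral group of order 16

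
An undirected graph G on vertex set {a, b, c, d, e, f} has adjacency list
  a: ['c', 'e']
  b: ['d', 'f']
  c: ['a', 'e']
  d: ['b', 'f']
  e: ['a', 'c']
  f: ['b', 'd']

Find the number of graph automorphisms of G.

72

G has two connected components, {b, d, f} and {a, c, e}; each is 2-regular, so G = C_3 ⊔ C_3. Aut of a disjoint union of two copies of C_3 is the wreath product D_3 ≀ Z_2, of order 2·6² = 72.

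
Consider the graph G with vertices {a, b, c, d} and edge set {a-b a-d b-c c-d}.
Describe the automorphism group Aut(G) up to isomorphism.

(S_2 × S_2) ⋊ Z_2

G is 2-regular and bipartite with parts {b, d} and {a, c} (each part is independent and every cross-pair is an edge), so G = K_{2,2}. Aut(K_{2,2}) is the wreath product S_2 ≀ Z_2: permute within each part, then optionally swap the parts; |Aut| = 2·(2!)² = 8.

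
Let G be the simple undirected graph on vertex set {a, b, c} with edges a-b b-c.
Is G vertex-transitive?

Vertex b is the only vertex of degree 2, so every automorphism fixes it; G is not vertex-transitive.

No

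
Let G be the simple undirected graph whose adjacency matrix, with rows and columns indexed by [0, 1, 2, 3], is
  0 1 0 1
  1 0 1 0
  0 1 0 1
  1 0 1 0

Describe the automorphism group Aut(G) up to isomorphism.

G is 2-regular and bipartite on 2^2 = 4 vertices with girth 4; it is the hypercube graph Q_2. The symmetry group of the 2-cube is the hyperoctahedral group B_2 = Z_2 ≀ S_2, of order 2^2·2! = 8.

the dihedral group of order 8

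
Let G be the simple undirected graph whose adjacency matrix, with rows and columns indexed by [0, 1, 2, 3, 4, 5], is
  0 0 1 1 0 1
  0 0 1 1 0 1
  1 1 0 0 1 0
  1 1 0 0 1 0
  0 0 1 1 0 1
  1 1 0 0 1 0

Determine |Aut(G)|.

G is 3-regular and bipartite with parts {0, 1, 4} and {2, 3, 5} (each part is independent and every cross-pair is an edge), so G = K_{3,3}. Each part can be permuted independently (S_3 × S_3) and the two equal-size parts can also be swapped, giving (S_3 × S_3) ⋊ Z_2 of order 2·(3!)² = 72.

72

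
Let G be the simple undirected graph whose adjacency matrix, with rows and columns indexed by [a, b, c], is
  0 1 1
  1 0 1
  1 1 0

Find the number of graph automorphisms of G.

Every vertex has degree 2, so G is the complete graph K_3. Any permutation of the 3 vertices preserves K_3, so Aut(K_3) = S_3 of order 3! = 6.

6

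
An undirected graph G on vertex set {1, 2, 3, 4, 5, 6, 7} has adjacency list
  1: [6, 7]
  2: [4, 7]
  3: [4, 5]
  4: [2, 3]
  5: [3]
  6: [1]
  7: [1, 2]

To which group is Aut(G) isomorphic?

The degree sequence is [2, 2, 2, 2, 1, 1, 2]; the two degree-1 vertices 5 and 6 are the ends of a path, so G = P_7. A path has exactly one nontrivial symmetry — reversal — giving Aut(G) of order 2.

the cyclic group of order 2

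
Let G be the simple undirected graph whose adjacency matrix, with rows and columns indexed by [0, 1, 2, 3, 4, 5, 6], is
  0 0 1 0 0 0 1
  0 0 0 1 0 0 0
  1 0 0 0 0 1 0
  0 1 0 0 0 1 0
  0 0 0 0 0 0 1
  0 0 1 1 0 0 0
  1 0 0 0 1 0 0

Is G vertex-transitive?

No

Automorphisms preserve degree, but G has vertices of degree 1 and vertices of degree 2; no automorphism maps one to the other, so G is not vertex-transitive.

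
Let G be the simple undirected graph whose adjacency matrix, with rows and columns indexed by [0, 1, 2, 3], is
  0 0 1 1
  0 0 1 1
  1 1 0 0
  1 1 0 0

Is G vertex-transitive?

G is 2-regular and bipartite with parts {0, 1} and {2, 3} (each part is independent and every cross-pair is an edge), so G = K_{2,2}. Aut(K_{2,2}) is the wreath product S_2 ≀ Z_2: permute within each part, then optionally swap the parts; |Aut| = 2·(2!)² = 8. Under this action every vertex can be carried to every other, so G is vertex-transitive.

Yes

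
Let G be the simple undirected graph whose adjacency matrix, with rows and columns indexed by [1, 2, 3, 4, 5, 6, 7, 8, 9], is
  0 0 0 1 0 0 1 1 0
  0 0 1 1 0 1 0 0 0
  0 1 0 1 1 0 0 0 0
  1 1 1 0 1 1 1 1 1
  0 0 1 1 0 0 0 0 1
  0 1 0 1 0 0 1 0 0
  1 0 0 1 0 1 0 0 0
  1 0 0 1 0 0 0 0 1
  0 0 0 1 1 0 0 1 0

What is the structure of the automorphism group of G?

the dihedral group of order 16

Vertex 4 is the unique vertex of degree 8; the remaining 8 vertices each have degree 3 and induce a cycle, so G is the wheel on 9 vertices with hub 4. Every automorphism fixes the hub and acts on the rim 8-cycle, so Aut(G) ≅ Aut(C_8) = D_8 of order 16.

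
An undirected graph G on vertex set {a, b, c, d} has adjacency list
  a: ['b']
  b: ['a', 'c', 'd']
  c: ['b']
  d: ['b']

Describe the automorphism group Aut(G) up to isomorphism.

the symmetric group on 3 letters

Vertex b has degree 3 and every other vertex has degree 1, so G is the star K_{1,3} with centre b. The 3 leaves are pairwise interchangeable while the centre is fixed, giving Aut(G) = S_3.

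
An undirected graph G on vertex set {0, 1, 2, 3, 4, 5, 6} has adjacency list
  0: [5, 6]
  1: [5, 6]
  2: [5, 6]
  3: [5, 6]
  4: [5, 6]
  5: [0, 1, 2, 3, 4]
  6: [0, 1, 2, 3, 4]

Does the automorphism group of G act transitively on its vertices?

No

Automorphisms preserve degree, but G has vertices of degree 2 and vertices of degree 5; no automorphism maps one to the other, so G is not vertex-transitive.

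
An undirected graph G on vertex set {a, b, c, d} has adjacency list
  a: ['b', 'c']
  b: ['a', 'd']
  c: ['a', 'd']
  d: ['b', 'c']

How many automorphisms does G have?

G is 2-regular and bipartite on 2^2 = 4 vertices with girth 4; it is the hypercube graph Q_2. Aut(Q_2) consists of the signed permutations of the 2 coordinate axes: 2! permutations times 2^2 sign flips, so |Aut| = 2^2·2! = 8.

8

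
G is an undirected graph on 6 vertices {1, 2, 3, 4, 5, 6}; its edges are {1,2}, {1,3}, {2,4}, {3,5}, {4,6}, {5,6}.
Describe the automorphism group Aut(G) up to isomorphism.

D_6

Every vertex has degree 2 and the graph is connected, so G is the 6-cycle C_6. The automorphisms of the 6-cycle are exactly the symmetries of a regular 6-gon: the dihedral group D_6, |D_6| = 12.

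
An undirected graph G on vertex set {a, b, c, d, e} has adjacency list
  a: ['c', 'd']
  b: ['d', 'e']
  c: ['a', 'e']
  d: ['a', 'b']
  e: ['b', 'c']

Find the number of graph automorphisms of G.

G is 2-regular and connected on 5 vertices, i.e. the cycle C_5. C_5 has 5 rotations and 5 reflections, so Aut(C_5) ≅ D_5 of order 10.

10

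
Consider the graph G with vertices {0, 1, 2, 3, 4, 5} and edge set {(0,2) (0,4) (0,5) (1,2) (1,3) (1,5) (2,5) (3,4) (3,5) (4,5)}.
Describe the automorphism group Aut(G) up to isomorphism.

D_5

Vertex 5 is the unique vertex of degree 5; the remaining 5 vertices each have degree 3 and induce a cycle, so G is the wheel on 6 vertices with hub 5. Every automorphism fixes the hub and acts on the rim 5-cycle, so Aut(G) ≅ Aut(C_5) = D_5 of order 10.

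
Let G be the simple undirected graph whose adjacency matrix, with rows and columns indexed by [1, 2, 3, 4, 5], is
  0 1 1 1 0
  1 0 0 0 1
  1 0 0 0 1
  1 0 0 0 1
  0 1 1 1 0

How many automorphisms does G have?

The vertices split by degree into {1, 5} (degree 3) and {2, 3, 4} (degree 2); every edge runs between the two parts, so G is the complete bipartite graph K_{2,3}. Automorphisms preserve the bipartition setwise (since the parts differ in size) and act as S_2 × S_3 within it; |Aut| = 12.

12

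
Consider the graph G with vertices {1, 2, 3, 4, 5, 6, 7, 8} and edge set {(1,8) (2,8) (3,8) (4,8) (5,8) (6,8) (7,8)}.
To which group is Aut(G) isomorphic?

S_7

Vertex 8 has degree 7 and every other vertex has degree 1, so G is the star K_{1,7} with centre 8. Any automorphism fixes the centre and permutes the 7 leaves freely, so Aut(G) ≅ S_7 of order 7! = 5040.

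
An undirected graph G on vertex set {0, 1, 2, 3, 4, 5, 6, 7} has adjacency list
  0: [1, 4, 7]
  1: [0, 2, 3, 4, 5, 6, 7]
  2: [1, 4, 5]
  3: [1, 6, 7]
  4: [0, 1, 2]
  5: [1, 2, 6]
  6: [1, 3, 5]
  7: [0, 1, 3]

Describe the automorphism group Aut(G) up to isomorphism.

Vertex 1 is the unique vertex of degree 7; the remaining 7 vertices each have degree 3 and induce a cycle, so G is the wheel on 8 vertices with hub 1. Every automorphism fixes the hub and acts on the rim 7-cycle, so Aut(G) ≅ Aut(C_7) = D_7 of order 14.

the dihedral group of order 14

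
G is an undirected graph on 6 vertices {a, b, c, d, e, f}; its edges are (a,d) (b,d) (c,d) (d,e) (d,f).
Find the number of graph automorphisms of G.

120

Vertex d has degree 5 and every other vertex has degree 1, so G is the star K_{1,5} with centre d. The 5 leaves are pairwise interchangeable while the centre is fixed, giving Aut(G) = S_5.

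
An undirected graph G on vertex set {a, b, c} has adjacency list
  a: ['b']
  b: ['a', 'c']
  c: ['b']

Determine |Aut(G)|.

The degree sequence is [1, 2, 1]; the two degree-1 vertices a and c are the ends of a path, so G = P_3. The only nontrivial automorphism of a path is the end-to-end reflection, so Aut(G) ≅ Z_2.

2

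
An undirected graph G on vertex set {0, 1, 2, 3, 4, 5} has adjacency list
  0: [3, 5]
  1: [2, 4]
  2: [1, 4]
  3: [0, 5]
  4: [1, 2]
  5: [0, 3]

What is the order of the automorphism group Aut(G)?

72

G has two connected components, {1, 2, 4} and {0, 3, 5}; each is 2-regular, so G = C_3 ⊔ C_3. Aut of a disjoint union of two copies of C_3 is the wreath product D_3 ≀ Z_2, of order 2·6² = 72.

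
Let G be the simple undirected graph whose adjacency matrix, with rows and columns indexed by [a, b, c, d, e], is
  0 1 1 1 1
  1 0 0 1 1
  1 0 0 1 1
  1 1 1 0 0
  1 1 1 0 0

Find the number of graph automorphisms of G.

Vertex a is the unique vertex of degree 4; the remaining 4 vertices each have degree 3 and induce a cycle, so G is the wheel on 5 vertices with hub a. Every automorphism fixes the hub and acts on the rim 4-cycle, so Aut(G) ≅ Aut(C_4) = D_4 of order 8.

8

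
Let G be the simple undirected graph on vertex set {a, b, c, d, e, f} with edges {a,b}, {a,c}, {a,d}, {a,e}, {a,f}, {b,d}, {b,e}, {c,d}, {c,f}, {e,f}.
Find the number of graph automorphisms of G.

Vertex a is the unique vertex of degree 5; the remaining 5 vertices each have degree 3 and induce a cycle, so G is the wheel on 6 vertices with hub a. Every automorphism fixes the hub and acts on the rim 5-cycle, so Aut(G) ≅ Aut(C_5) = D_5 of order 10.

10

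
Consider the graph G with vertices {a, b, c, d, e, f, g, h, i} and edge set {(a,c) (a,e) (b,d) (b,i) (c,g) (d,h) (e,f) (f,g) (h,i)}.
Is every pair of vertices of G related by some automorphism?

G has two connected components, {a, c, e, f, g} and {b, d, h, i}; each is 2-regular, so G = C_5 ⊔ C_4. The orbit of a under Aut(G) is {a, c, e, f, g}, which does not contain b, so G is not vertex-transitive.

No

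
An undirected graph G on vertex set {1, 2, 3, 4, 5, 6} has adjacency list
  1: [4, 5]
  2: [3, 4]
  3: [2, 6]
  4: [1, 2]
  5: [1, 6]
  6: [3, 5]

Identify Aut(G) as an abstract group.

D_6

Every vertex has degree 2 and the graph is connected, so G is the 6-cycle C_6. C_6 has 6 rotations and 6 reflections, so Aut(C_6) ≅ D_6 of order 12.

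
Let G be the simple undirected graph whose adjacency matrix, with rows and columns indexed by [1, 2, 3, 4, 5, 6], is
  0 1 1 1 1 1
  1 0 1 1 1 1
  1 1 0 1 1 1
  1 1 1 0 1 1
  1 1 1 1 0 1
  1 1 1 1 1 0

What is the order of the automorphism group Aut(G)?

720

All 6 vertices are pairwise adjacent: G = K_6. Any permutation of the 6 vertices preserves K_6, so Aut(K_6) = S_6 of order 6! = 720.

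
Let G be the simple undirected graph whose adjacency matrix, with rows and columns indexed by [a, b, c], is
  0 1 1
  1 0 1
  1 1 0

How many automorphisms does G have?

6

Every vertex has degree 2, so G is the complete graph K_3. Every bijection on the vertex set is an automorphism of K_3; hence Aut(K_3) ≅ S_3, order 6.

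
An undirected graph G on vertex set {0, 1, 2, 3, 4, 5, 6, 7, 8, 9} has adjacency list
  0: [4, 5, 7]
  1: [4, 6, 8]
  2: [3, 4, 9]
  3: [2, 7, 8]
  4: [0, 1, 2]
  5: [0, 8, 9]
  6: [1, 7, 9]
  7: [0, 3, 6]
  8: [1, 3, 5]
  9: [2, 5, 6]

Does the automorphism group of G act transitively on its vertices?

G is 3-regular on 10 vertices with no triangles and no 4-cycles (girth 5): this is the Petersen graph. Viewing the Petersen graph as the Kneser graph K(5,2) — vertices are 2-subsets of {1,…,5}, edges join disjoint pairs — its automorphisms are exactly the permutations of the 5-element set, so Aut ≅ S_5 of order 120. Under this action every vertex can be carried to every other, so G is vertex-transitive.

Yes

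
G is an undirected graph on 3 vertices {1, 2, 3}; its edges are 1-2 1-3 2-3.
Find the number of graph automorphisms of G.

Every vertex has degree 2, so G is the complete graph K_3. Any permutation of the 3 vertices preserves K_3, so Aut(K_3) = S_3 of order 3! = 6.

6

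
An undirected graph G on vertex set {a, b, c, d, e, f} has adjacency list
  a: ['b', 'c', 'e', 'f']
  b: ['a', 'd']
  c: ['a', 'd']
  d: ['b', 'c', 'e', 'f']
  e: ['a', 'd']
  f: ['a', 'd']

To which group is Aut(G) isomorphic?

S_4 × S_2

The vertices split by degree into {a, d} (degree 4) and {b, c, e, f} (degree 2); every edge runs between the two parts, so G is the complete bipartite graph K_{2,4}. The parts have unequal sizes, so no automorphism swaps them; each part is permuted independently, giving S_4 × S_2 of order 4!·2! = 48.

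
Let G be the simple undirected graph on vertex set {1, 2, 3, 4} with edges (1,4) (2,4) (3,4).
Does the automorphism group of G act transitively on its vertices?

Vertex 4 is the only vertex of degree 3, so every automorphism fixes it; G is not vertex-transitive.

No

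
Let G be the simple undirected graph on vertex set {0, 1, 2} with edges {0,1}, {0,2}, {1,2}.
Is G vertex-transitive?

All 3 vertices are pairwise adjacent: G = K_3. Any permutation of the 3 vertices preserves K_3, so Aut(K_3) = S_3 of order 3! = 6. Under this action every vertex can be carried to every other, so G is vertex-transitive.

Yes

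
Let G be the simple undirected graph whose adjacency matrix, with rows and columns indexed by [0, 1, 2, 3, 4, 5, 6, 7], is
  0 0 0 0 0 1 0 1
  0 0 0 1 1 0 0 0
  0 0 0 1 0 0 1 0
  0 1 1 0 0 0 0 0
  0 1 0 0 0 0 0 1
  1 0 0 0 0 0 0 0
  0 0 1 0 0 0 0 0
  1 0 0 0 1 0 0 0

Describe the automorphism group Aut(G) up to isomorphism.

The degree sequence is [2, 2, 2, 2, 2, 1, 1, 2]; the two degree-1 vertices 5 and 6 are the ends of a path, so G = P_8. A path has exactly one nontrivial symmetry — reversal — giving Aut(G) of order 2.

Z_2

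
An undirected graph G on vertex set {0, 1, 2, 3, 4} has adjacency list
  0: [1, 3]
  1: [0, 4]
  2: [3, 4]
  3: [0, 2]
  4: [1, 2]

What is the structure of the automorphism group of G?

D_5

Every vertex has degree 2 and the graph is connected, so G is the 5-cycle C_5. The automorphisms of the 5-cycle are exactly the symmetries of a regular 5-gon: the dihedral group D_5, |D_5| = 10.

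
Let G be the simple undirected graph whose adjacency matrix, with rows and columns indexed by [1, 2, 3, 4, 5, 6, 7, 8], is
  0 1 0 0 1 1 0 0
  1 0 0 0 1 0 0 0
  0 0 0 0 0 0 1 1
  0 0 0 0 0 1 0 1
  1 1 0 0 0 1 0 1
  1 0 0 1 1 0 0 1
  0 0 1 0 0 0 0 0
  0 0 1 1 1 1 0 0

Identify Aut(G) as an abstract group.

The degree sequence is [3, 2, 2, 2, 4, 4, 1, 4]. Checking the degree-preserving permutations of the vertex set shows that none except the identity preserves every edge, so Aut(G) is trivial.

the trivial group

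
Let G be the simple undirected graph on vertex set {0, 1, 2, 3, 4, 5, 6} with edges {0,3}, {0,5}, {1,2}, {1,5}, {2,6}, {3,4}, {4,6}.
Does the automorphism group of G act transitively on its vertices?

Yes

Every vertex has degree 2 and the graph is connected, so G is the 7-cycle C_7. C_7 has 7 rotations and 7 reflections, so Aut(C_7) ≅ D_7 of order 14. Under this action every vertex can be carried to every other, so G is vertex-transitive.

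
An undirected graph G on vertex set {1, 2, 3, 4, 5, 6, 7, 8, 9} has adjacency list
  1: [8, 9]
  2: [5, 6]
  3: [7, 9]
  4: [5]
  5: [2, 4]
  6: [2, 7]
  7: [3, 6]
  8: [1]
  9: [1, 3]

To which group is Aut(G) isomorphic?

The degree sequence is [2, 2, 2, 1, 2, 2, 2, 1, 2]; the two degree-1 vertices 4 and 8 are the ends of a path, so G = P_9. A path has exactly one nontrivial symmetry — reversal — giving Aut(G) of order 2.

the cyclic group of order 2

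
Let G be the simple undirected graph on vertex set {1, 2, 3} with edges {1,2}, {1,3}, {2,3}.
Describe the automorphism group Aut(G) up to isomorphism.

Every vertex has degree 2, so G is the complete graph K_3. Any permutation of the 3 vertices preserves K_3, so Aut(K_3) = S_3 of order 3! = 6.

S_3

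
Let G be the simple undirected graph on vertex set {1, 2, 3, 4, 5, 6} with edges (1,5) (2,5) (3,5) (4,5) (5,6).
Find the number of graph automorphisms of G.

Vertex 5 has degree 5 and every other vertex has degree 1, so G is the star K_{1,5} with centre 5. The 5 leaves are pairwise interchangeable while the centre is fixed, giving Aut(G) = S_5.

120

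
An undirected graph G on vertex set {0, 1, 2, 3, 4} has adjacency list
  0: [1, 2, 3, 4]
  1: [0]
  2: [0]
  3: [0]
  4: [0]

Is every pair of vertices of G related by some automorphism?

No

Vertex 0 is the only vertex of degree 4, so every automorphism fixes it; G is not vertex-transitive.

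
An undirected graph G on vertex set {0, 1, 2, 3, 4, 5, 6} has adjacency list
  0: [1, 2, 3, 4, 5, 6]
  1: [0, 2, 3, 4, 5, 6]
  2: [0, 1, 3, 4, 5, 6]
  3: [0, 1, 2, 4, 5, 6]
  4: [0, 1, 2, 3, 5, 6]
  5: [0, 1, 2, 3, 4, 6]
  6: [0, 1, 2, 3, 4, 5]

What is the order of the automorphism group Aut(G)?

5040

All 7 vertices are pairwise adjacent: G = K_7. Every bijection on the vertex set is an automorphism of K_7; hence Aut(K_7) ≅ S_7, order 5040.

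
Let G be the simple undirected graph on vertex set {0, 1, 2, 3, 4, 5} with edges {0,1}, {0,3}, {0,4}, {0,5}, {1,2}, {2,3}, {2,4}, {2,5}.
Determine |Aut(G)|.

The vertices split by degree into {0, 2} (degree 4) and {1, 3, 4, 5} (degree 2); every edge runs between the two parts, so G is the complete bipartite graph K_{2,4}. The parts have unequal sizes, so no automorphism swaps them; each part is permuted independently, giving S_2 × S_4 of order 2!·4! = 48.

48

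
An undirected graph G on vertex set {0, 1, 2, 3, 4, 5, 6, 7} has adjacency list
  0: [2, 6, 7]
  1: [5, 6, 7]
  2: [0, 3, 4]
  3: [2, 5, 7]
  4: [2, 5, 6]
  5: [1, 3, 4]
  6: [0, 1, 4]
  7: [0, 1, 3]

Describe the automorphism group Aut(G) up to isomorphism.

G is 3-regular and bipartite on 2^3 = 8 vertices with girth 4; it is the hypercube graph Q_3. Aut(Q_3) consists of the signed permutations of the 3 coordinate axes: 3! permutations times 2^3 sign flips, so |Aut| = 2^3·3! = 48.

the hyperoctahedral group B_3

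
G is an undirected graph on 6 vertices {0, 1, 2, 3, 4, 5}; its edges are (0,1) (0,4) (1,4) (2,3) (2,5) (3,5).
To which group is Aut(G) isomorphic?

(D_3 × D_3) ⋊ Z_2

G has two connected components, {0, 1, 4} and {2, 3, 5}; each is 2-regular, so G = C_3 ⊔ C_3. Aut of a disjoint union of two copies of C_3 is the wreath product D_3 ≀ Z_2, of order 2·6² = 72.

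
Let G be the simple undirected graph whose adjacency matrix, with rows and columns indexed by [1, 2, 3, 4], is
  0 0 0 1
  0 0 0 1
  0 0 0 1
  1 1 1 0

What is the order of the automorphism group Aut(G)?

6

Vertex 4 has degree 3 and every other vertex has degree 1, so G is the star K_{1,3} with centre 4. The 3 leaves are pairwise interchangeable while the centre is fixed, giving Aut(G) = S_3.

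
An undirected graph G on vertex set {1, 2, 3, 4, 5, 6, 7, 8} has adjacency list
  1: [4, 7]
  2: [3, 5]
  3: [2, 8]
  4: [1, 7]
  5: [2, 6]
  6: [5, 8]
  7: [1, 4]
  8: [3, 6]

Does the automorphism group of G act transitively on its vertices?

No

G has two connected components, {2, 3, 5, 6, 8} and {1, 4, 7}; each is 2-regular, so G = C_5 ⊔ C_3. The orbit of 1 under Aut(G) is {1, 4, 7}, which does not contain 2, so G is not vertex-transitive.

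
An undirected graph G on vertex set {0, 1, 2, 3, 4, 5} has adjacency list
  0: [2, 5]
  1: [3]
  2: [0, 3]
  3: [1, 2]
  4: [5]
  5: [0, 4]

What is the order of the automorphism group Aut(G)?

The degree sequence is [2, 1, 2, 2, 1, 2]; the two degree-1 vertices 1 and 4 are the ends of a path, so G = P_6. The only nontrivial automorphism of a path is the end-to-end reflection, so Aut(G) ≅ Z_2.

2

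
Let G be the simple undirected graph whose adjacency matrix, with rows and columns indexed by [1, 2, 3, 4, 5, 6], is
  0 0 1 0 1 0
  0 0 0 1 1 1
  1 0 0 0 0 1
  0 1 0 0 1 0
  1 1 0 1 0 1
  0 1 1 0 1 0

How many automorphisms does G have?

1

The degree sequence is [2, 3, 2, 2, 4, 3]. Checking the degree-preserving permutations of the vertex set shows that none except the identity preserves every edge, so Aut(G) is trivial.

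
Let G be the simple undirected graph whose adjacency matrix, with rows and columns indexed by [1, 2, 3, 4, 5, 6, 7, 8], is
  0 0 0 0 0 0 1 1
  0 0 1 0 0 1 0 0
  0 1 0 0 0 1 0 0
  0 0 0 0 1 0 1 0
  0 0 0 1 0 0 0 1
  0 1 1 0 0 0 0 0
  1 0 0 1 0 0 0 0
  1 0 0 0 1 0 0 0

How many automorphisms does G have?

G has two connected components, {1, 4, 5, 7, 8} and {2, 3, 6}; each is 2-regular, so G = C_5 ⊔ C_3. No automorphism exchanges components of different sizes, hence Aut(G) is the direct product D_3 × D_5, order 60.

60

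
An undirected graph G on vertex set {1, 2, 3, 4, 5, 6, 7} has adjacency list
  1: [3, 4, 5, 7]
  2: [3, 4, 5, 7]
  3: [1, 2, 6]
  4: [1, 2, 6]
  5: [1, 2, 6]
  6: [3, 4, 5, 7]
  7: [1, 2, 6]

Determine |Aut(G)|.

The vertices split by degree into {1, 2, 6} (degree 4) and {3, 4, 5, 7} (degree 3); every edge runs between the two parts, so G is the complete bipartite graph K_{3,4}. The parts have unequal sizes, so no automorphism swaps them; each part is permuted independently, giving S_3 × S_4 of order 3!·4! = 144.

144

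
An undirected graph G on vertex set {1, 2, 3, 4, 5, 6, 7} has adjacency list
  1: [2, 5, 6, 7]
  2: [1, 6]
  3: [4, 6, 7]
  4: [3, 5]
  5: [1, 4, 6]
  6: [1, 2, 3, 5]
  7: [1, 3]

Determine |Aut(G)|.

1

Degrees alone do not determine every vertex (e.g. 1 and 6 both have degree 4), but their neighbour-degree multisets differ: N(1) has degrees [2, 2, 3, 4] while N(6) has degrees [2, 3, 3, 4]. Repeating this refinement separates all vertices, so the only automorphism is the identity.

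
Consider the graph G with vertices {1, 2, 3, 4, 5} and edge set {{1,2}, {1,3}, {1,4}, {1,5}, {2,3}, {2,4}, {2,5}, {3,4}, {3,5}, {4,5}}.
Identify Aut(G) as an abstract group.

S_5

All 5 vertices are pairwise adjacent: G = K_5. Every bijection on the vertex set is an automorphism of K_5; hence Aut(K_5) ≅ S_5, order 120.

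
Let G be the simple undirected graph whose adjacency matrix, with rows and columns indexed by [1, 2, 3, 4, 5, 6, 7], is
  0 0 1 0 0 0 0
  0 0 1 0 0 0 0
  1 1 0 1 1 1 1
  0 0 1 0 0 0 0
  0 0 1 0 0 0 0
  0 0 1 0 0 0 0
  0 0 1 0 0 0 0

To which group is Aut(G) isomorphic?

the symmetric group on 6 letters

Vertex 3 has degree 6 and every other vertex has degree 1, so G is the star K_{1,6} with centre 3. The 6 leaves are pairwise interchangeable while the centre is fixed, giving Aut(G) = S_6.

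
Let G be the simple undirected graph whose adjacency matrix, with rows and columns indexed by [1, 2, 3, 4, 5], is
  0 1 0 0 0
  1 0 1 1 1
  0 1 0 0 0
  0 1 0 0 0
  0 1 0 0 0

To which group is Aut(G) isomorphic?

Vertex 2 has degree 4 and every other vertex has degree 1, so G is the star K_{1,4} with centre 2. Any automorphism fixes the centre and permutes the 4 leaves freely, so Aut(G) ≅ S_4 of order 4! = 24.

S_4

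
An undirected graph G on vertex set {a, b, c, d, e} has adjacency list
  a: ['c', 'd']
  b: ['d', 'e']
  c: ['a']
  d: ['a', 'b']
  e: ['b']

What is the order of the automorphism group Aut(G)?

The degree sequence is [2, 2, 1, 2, 1]; the two degree-1 vertices c and e are the ends of a path, so G = P_5. The only nontrivial automorphism of a path is the end-to-end reflection, so Aut(G) ≅ Z_2.

2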